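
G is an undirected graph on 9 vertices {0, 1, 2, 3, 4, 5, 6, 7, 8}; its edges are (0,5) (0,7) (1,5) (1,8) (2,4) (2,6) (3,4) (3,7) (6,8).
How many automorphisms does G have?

18

G is 2-regular and connected on 9 vertices, i.e. the cycle C_9. C_9 has 9 rotations and 9 reflections, so Aut(C_9) ≅ D_9 of order 18.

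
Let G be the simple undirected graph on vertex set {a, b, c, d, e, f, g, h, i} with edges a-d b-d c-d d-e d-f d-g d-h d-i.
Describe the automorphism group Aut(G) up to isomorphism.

S_8

Vertex d has degree 8 and every other vertex has degree 1, so G is the star K_{1,8} with centre d. The 8 leaves are pairwise interchangeable while the centre is fixed, giving Aut(G) = S_8.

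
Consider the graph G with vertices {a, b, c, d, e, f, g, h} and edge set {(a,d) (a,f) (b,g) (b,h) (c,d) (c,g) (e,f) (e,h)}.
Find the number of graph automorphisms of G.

Every vertex has degree 2 and the graph is connected, so G is the 8-cycle C_8. The automorphisms of the 8-cycle are exactly the symmetries of a regular 8-gon: the dihedral group D_8, |D_8| = 16.

16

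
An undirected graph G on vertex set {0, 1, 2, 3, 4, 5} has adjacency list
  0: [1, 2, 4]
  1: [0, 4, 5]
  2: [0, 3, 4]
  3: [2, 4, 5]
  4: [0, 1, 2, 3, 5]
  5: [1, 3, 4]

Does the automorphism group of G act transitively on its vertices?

Vertex 4 is the only vertex of degree 5, so every automorphism fixes it; G is not vertex-transitive.

No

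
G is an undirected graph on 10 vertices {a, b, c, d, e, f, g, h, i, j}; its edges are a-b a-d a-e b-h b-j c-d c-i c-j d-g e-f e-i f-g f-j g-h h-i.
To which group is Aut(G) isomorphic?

G is 3-regular on 10 vertices with no triangles and no 4-cycles (girth 5): this is the Petersen graph. It is a classical fact that the Petersen graph has automorphism group S_5 (order 120), arising from its description as the Kneser graph K(5,2).

S_5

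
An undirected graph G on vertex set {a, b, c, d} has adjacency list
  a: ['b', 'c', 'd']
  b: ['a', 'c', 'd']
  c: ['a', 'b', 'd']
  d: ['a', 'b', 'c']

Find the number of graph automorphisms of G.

24

Every vertex has degree 3, so G is the complete graph K_4. Every bijection on the vertex set is an automorphism of K_4; hence Aut(K_4) ≅ S_4, order 24.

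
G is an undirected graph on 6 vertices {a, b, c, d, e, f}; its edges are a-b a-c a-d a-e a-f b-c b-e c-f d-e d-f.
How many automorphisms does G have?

Vertex a is the unique vertex of degree 5; the remaining 5 vertices each have degree 3 and induce a cycle, so G is the wheel on 6 vertices with hub a. Every automorphism fixes the hub and acts on the rim 5-cycle, so Aut(G) ≅ Aut(C_5) = D_5 of order 10.

10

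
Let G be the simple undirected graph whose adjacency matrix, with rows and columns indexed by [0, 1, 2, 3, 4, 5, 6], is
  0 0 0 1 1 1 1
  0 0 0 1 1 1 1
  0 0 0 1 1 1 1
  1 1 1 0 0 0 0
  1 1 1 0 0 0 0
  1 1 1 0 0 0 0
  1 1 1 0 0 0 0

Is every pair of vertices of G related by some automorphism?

Automorphisms preserve degree, but G has vertices of degree 3 and vertices of degree 4; no automorphism maps one to the other, so G is not vertex-transitive.

No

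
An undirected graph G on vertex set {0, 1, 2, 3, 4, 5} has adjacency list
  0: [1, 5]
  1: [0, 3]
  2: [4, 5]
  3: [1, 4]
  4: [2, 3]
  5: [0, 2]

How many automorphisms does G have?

Every vertex has degree 2 and the graph is connected, so G is the 6-cycle C_6. The automorphisms of the 6-cycle are exactly the symmetries of a regular 6-gon: the dihedral group D_6, |D_6| = 12.

12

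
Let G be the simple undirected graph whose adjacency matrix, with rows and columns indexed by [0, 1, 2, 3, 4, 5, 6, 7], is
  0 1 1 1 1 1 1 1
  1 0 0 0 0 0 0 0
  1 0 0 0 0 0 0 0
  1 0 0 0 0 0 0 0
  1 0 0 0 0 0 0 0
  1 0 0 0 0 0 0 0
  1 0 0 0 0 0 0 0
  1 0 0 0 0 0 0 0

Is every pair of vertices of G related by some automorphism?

No

Vertex 0 is the only vertex of degree 7, so every automorphism fixes it; G is not vertex-transitive.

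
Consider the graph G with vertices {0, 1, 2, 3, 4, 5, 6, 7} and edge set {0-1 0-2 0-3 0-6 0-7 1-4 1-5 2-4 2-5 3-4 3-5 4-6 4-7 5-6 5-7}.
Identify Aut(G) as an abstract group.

The vertices split by degree into {0, 4, 5} (degree 5) and {1, 2, 3, 6, 7} (degree 3); every edge runs between the two parts, so G is the complete bipartite graph K_{3,5}. The parts have unequal sizes, so no automorphism swaps them; each part is permuted independently, giving S_3 × S_5 of order 3!·5! = 720.

S_3 × S_5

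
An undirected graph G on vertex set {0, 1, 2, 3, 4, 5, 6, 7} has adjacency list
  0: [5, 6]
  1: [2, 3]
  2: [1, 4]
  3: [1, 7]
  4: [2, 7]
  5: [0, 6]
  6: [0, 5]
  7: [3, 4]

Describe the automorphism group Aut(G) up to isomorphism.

G has two connected components, {1, 2, 3, 4, 7} and {0, 5, 6}; each is 2-regular, so G = C_5 ⊔ C_3. The components are non-isomorphic (different sizes), so Aut(G) = Aut(C_5) × Aut(C_3) = D_5 × D_3 of order 10·6 = 60.

D_5 × D_3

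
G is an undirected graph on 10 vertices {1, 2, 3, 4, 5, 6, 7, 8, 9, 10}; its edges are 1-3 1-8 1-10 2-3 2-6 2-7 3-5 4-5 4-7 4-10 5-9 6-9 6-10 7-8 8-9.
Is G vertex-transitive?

Yes

G is 3-regular on 10 vertices with no triangles and no 4-cycles (girth 5): this is the Petersen graph. Viewing the Petersen graph as the Kneser graph K(5,2) — vertices are 2-subsets of {1,…,5}, edges join disjoint pairs — its automorphisms are exactly the permutations of the 5-element set, so Aut ≅ S_5 of order 120. Under this action every vertex can be carried to every other, so G is vertex-transitive.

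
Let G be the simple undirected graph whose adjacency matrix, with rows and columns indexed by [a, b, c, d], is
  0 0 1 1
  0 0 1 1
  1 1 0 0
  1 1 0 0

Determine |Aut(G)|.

8

G is 2-regular and connected on 4 vertices, i.e. the cycle C_4. The automorphisms of the 4-cycle are exactly the symmetries of a regular 4-gon: the dihedral group D_4, |D_4| = 8.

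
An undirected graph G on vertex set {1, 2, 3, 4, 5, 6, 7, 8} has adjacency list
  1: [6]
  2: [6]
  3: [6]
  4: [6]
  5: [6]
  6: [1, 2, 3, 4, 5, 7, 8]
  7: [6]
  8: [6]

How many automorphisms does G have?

Vertex 6 has degree 7 and every other vertex has degree 1, so G is the star K_{1,7} with centre 6. The 7 leaves are pairwise interchangeable while the centre is fixed, giving Aut(G) = S_7.

5040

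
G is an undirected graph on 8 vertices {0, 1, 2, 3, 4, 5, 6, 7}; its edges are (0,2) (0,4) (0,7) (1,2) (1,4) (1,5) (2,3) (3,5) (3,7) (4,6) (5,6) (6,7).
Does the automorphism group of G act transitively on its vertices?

G is 3-regular and bipartite on 2^3 = 8 vertices with girth 4; it is the hypercube graph Q_3. The symmetry group of the 3-cube is the hyperoctahedral group B_3 = Z_2 ≀ S_3, of order 2^3·3! = 48. This group acts transitively on the 8 vertices.

Yes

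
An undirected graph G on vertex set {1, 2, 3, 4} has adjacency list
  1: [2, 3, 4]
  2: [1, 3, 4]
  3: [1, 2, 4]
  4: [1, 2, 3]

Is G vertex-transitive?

All 4 vertices are pairwise adjacent: G = K_4. Any permutation of the 4 vertices preserves K_4, so Aut(K_4) = S_4 of order 4! = 24. Under this action every vertex can be carried to every other, so G is vertex-transitive.

Yes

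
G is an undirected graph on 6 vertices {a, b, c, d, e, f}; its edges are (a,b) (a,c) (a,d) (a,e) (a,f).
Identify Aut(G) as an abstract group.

the symmetric group on 5 letters

Vertex a has degree 5 and every other vertex has degree 1, so G is the star K_{1,5} with centre a. The 5 leaves are pairwise interchangeable while the centre is fixed, giving Aut(G) = S_5.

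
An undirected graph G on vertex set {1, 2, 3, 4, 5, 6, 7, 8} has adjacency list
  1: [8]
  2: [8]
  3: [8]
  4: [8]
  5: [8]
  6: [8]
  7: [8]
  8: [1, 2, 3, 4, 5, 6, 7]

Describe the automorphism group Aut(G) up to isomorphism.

the symmetric group on 7 letters

Vertex 8 has degree 7 and every other vertex has degree 1, so G is the star K_{1,7} with centre 8. Any automorphism fixes the centre and permutes the 7 leaves freely, so Aut(G) ≅ S_7 of order 7! = 5040.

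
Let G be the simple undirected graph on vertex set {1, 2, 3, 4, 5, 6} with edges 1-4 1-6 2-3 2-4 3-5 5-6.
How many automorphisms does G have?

Every vertex has degree 2 and the graph is connected, so G is the 6-cycle C_6. The automorphisms of the 6-cycle are exactly the symmetries of a regular 6-gon: the dihedral group D_6, |D_6| = 12.

12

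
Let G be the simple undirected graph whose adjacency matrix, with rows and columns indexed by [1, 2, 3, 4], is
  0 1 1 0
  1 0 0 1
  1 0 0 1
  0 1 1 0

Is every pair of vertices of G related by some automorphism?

Yes

G is 2-regular and bipartite on 2^2 = 4 vertices with girth 4; it is the hypercube graph Q_2. Aut(Q_2) consists of the signed permutations of the 2 coordinate axes: 2! permutations times 2^2 sign flips, so |Aut| = 2^2·2! = 8. Under this action every vertex can be carried to every other, so G is vertex-transitive.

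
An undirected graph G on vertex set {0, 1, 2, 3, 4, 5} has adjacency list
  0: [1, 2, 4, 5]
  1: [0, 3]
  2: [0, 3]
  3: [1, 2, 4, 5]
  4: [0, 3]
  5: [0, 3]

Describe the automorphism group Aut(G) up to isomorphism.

The vertices split by degree into {0, 3} (degree 4) and {1, 2, 4, 5} (degree 2); every edge runs between the two parts, so G is the complete bipartite graph K_{2,4}. Automorphisms preserve the bipartition setwise (since the parts differ in size) and act as S_4 × S_2 within it; |Aut| = 48.

S_4 × S_2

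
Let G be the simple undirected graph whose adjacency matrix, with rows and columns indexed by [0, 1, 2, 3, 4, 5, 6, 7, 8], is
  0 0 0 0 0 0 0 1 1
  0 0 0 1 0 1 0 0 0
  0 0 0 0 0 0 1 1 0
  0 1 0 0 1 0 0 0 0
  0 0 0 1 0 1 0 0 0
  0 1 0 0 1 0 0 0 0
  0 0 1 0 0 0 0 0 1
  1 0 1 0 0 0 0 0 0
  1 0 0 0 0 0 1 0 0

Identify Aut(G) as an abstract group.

D_5 × D_4

G has two connected components, {0, 2, 6, 7, 8} and {1, 3, 4, 5}; each is 2-regular, so G = C_5 ⊔ C_4. No automorphism exchanges components of different sizes, hence Aut(G) is the direct product D_5 × D_4, order 80.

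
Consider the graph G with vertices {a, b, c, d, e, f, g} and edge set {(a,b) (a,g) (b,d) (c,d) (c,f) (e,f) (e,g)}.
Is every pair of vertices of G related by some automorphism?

G is 2-regular and connected on 7 vertices, i.e. the cycle C_7. The automorphisms of the 7-cycle are exactly the symmetries of a regular 7-gon: the dihedral group D_7, |D_7| = 14. Under this action every vertex can be carried to every other, so G is vertex-transitive.

Yes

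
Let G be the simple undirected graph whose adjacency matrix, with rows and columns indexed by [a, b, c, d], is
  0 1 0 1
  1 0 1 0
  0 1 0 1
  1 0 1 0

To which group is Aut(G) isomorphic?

the hyperoctahedral group B_2

G is 2-regular and bipartite on 2^2 = 4 vertices with girth 4; it is the hypercube graph Q_2. The symmetry group of the 2-cube is the hyperoctahedral group B_2 = Z_2 ≀ S_2, of order 2^2·2! = 8.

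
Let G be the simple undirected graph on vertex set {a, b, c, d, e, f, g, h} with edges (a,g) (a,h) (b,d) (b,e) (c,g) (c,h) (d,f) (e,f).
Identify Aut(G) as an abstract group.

G has two connected components, {a, c, g, h} and {b, d, e, f}; each is 2-regular, so G = C_4 ⊔ C_4. Aut of a disjoint union of two copies of C_4 is the wreath product D_4 ≀ Z_2, of order 2·8² = 128.

D_4 ≀ Z_2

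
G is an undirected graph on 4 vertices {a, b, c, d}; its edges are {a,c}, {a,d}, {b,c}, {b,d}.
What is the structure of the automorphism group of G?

the dihedral group of order 8

G is 2-regular and connected on 4 vertices, i.e. the cycle C_4. The automorphisms of the 4-cycle are exactly the symmetries of a regular 4-gon: the dihedral group D_4, |D_4| = 8.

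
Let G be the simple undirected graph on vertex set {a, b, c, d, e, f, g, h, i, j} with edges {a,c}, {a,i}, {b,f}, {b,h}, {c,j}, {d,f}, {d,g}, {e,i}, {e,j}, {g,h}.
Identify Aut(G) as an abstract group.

G has two connected components, {b, d, f, g, h} and {a, c, e, i, j}; each is 2-regular, so G = C_5 ⊔ C_5. Aut of a disjoint union of two copies of C_5 is the wreath product D_5 ≀ Z_2, of order 2·10² = 200.

D_5 ≀ Z_2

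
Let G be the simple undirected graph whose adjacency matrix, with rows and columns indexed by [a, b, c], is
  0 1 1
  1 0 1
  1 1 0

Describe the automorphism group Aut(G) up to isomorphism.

All 3 vertices are pairwise adjacent: G = K_3. Any permutation of the 3 vertices preserves K_3, so Aut(K_3) = S_3 of order 3! = 6.

S_3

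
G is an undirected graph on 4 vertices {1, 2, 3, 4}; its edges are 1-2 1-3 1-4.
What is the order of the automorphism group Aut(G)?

6

Vertex 1 has degree 3 and every other vertex has degree 1, so G is the star K_{1,3} with centre 1. Any automorphism fixes the centre and permutes the 3 leaves freely, so Aut(G) ≅ S_3 of order 3! = 6.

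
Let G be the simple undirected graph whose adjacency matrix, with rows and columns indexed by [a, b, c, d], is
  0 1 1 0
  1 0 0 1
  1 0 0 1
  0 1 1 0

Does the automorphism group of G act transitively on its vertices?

Yes

G is 2-regular and bipartite on 2^2 = 4 vertices with girth 4; it is the hypercube graph Q_2. The symmetry group of the 2-cube is the hyperoctahedral group B_2 = Z_2 ≀ S_2, of order 2^2·2! = 8. This group acts transitively on the 4 vertices.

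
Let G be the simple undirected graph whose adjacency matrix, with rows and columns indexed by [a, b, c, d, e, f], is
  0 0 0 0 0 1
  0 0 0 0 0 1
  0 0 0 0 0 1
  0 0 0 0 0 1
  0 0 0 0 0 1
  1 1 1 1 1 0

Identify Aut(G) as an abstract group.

Vertex f has degree 5 and every other vertex has degree 1, so G is the star K_{1,5} with centre f. The 5 leaves are pairwise interchangeable while the centre is fixed, giving Aut(G) = S_5.

S_5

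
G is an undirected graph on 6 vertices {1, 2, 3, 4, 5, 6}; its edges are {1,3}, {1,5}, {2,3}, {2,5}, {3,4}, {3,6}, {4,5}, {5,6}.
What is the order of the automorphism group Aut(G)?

The vertices split by degree into {3, 5} (degree 4) and {1, 2, 4, 6} (degree 2); every edge runs between the two parts, so G is the complete bipartite graph K_{2,4}. The parts have unequal sizes, so no automorphism swaps them; each part is permuted independently, giving S_2 × S_4 of order 2!·4! = 48.

48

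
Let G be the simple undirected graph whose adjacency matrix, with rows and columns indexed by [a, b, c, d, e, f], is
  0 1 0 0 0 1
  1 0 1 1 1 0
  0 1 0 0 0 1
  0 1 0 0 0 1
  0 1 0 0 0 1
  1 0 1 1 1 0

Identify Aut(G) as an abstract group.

The vertices split by degree into {b, f} (degree 4) and {a, c, d, e} (degree 2); every edge runs between the two parts, so G is the complete bipartite graph K_{2,4}. The parts have unequal sizes, so no automorphism swaps them; each part is permuted independently, giving S_4 × S_2 of order 4!·2! = 48.

S_4 × S_2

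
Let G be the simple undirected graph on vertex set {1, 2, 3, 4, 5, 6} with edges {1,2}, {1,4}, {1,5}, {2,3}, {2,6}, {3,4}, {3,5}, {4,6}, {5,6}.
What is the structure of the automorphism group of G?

S_3 ≀ Z_2

G is 3-regular and bipartite with parts {2, 4, 5} and {1, 3, 6} (each part is independent and every cross-pair is an edge), so G = K_{3,3}. Aut(K_{3,3}) is the wreath product S_3 ≀ Z_2: permute within each part, then optionally swap the parts; |Aut| = 2·(3!)² = 72.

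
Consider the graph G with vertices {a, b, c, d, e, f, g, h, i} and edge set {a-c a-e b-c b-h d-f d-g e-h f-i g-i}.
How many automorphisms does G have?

80

G has two connected components, {a, b, c, e, h} and {d, f, g, i}; each is 2-regular, so G = C_5 ⊔ C_4. The components are non-isomorphic (different sizes), so Aut(G) = Aut(C_5) × Aut(C_4) = D_5 × D_4 of order 10·8 = 80.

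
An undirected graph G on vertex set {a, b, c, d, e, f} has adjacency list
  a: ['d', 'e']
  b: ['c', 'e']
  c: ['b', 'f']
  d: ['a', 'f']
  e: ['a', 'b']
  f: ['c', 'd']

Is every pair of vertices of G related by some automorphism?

G is 2-regular and connected on 6 vertices, i.e. the cycle C_6. The automorphisms of the 6-cycle are exactly the symmetries of a regular 6-gon: the dihedral group D_6, |D_6| = 12. This group acts transitively on the 6 vertices.

Yes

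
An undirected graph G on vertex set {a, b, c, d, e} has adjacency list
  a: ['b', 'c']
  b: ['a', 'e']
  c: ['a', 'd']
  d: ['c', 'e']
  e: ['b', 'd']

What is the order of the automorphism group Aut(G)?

G is 2-regular and connected on 5 vertices, i.e. the cycle C_5. The automorphisms of the 5-cycle are exactly the symmetries of a regular 5-gon: the dihedral group D_5, |D_5| = 10.

10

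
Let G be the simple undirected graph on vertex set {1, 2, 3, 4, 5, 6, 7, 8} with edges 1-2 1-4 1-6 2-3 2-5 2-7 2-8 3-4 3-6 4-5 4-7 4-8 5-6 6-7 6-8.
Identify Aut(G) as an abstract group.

S_3 × S_5

The vertices split by degree into {2, 4, 6} (degree 5) and {1, 3, 5, 7, 8} (degree 3); every edge runs between the two parts, so G is the complete bipartite graph K_{3,5}. The parts have unequal sizes, so no automorphism swaps them; each part is permuted independently, giving S_3 × S_5 of order 3!·5! = 720.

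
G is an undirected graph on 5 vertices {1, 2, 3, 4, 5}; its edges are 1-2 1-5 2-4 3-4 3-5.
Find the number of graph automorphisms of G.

10

Every vertex has degree 2 and the graph is connected, so G is the 5-cycle C_5. The automorphisms of the 5-cycle are exactly the symmetries of a regular 5-gon: the dihedral group D_5, |D_5| = 10.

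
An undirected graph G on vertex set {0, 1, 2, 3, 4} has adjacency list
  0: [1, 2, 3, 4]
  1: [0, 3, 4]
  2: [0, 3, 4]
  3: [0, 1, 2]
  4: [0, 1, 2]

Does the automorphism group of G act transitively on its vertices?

Vertex 0 is the only vertex of degree 4, so every automorphism fixes it; G is not vertex-transitive.

No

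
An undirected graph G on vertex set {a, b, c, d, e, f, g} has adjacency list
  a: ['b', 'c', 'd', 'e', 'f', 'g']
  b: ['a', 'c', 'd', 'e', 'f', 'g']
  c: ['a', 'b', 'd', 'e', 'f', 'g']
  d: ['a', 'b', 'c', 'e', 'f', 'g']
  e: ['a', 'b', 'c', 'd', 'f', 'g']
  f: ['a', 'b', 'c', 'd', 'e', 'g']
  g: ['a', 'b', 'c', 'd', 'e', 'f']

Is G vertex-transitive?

All 7 vertices are pairwise adjacent: G = K_7. Any permutation of the 7 vertices preserves K_7, so Aut(K_7) = S_7 of order 7! = 5040. This group acts transitively on the 7 vertices.

Yes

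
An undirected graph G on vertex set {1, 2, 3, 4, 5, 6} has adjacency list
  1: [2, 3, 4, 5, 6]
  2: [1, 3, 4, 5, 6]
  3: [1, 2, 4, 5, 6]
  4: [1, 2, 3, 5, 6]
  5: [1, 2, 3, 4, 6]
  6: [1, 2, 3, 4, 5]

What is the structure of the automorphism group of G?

the symmetric group on 6 letters

All 6 vertices are pairwise adjacent: G = K_6. Any permutation of the 6 vertices preserves K_6, so Aut(K_6) = S_6 of order 6! = 720.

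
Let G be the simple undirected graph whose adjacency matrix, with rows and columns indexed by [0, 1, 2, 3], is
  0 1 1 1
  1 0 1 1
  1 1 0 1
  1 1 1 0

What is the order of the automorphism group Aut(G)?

All 4 vertices are pairwise adjacent: G = K_4. Any permutation of the 4 vertices preserves K_4, so Aut(K_4) = S_4 of order 4! = 24.

24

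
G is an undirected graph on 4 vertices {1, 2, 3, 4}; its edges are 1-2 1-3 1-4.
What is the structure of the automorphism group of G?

Vertex 1 has degree 3 and every other vertex has degree 1, so G is the star K_{1,3} with centre 1. Any automorphism fixes the centre and permutes the 3 leaves freely, so Aut(G) ≅ S_3 of order 3! = 6.

the symmetric group on 3 letters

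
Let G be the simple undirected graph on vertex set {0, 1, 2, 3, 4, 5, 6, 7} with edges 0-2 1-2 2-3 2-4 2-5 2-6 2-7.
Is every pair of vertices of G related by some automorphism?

No

Vertex 2 is the only vertex of degree 7, so every automorphism fixes it; G is not vertex-transitive.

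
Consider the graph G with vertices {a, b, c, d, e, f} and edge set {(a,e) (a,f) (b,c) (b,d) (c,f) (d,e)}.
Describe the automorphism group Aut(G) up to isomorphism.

D_6

Every vertex has degree 2 and the graph is connected, so G is the 6-cycle C_6. The automorphisms of the 6-cycle are exactly the symmetries of a regular 6-gon: the dihedral group D_6, |D_6| = 12.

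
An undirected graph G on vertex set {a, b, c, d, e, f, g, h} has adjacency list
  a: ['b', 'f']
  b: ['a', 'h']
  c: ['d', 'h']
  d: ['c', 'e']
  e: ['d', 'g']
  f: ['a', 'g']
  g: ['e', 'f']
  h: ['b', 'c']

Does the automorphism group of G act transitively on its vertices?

Yes

Every vertex has degree 2 and the graph is connected, so G is the 8-cycle C_8. The automorphisms of the 8-cycle are exactly the symmetries of a regular 8-gon: the dihedral group D_8, |D_8| = 16. This group acts transitively on the 8 vertices.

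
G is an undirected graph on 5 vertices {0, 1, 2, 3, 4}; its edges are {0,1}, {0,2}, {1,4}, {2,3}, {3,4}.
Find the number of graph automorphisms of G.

Every vertex has degree 2 and the graph is connected, so G is the 5-cycle C_5. C_5 has 5 rotations and 5 reflections, so Aut(C_5) ≅ D_5 of order 10.

10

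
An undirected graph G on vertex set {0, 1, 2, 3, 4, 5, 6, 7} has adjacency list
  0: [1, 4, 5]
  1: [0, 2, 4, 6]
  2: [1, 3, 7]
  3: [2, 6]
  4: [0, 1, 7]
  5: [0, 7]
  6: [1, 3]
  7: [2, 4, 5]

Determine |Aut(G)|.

1

The degree sequence is [3, 4, 3, 2, 3, 2, 2, 3]. Checking the degree-preserving permutations of the vertex set shows that none except the identity preserves every edge, so Aut(G) is trivial.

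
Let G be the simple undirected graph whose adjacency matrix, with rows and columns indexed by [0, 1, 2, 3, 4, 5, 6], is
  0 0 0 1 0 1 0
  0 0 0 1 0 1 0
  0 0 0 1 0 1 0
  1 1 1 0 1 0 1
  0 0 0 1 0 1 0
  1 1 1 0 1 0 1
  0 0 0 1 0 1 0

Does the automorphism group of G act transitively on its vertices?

Automorphisms preserve degree, but G has vertices of degree 2 and vertices of degree 5; no automorphism maps one to the other, so G is not vertex-transitive.

No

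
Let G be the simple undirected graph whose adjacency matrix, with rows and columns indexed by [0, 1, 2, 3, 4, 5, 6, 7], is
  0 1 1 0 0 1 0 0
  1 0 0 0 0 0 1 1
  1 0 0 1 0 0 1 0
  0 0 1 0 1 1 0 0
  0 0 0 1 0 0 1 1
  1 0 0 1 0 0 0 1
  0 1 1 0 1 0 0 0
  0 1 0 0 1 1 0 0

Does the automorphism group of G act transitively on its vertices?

Yes

G is 3-regular and bipartite on 2^3 = 8 vertices with girth 4; it is the hypercube graph Q_3. Aut(Q_3) consists of the signed permutations of the 3 coordinate axes: 3! permutations times 2^3 sign flips, so |Aut| = 2^3·3! = 48. This group acts transitively on the 8 vertices.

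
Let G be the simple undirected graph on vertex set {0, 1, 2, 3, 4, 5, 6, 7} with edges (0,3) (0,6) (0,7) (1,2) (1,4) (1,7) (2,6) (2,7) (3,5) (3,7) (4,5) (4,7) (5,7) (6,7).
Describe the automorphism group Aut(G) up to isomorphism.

the dihedral group of order 14

Vertex 7 is the unique vertex of degree 7; the remaining 7 vertices each have degree 3 and induce a cycle, so G is the wheel on 8 vertices with hub 7. With the hub fixed, the remaining symmetry is that of the rim cycle C_7, giving the dihedral group D_7.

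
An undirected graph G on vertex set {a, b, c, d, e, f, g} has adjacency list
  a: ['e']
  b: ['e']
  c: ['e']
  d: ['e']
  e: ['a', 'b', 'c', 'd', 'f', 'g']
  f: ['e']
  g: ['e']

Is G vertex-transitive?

No

Vertex e is the only vertex of degree 6, so every automorphism fixes it; G is not vertex-transitive.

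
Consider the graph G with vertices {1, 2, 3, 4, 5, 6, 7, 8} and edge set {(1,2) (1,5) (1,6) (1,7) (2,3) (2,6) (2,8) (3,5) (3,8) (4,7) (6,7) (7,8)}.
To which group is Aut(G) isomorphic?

{e}

Degrees alone do not determine every vertex (e.g. 1 and 2 both have degree 4), but their neighbour-degree multisets differ: N(1) has degrees [2, 3, 4, 4] while N(2) has degrees [3, 3, 3, 4]. Repeating this refinement separates all vertices, so the only automorphism is the identity.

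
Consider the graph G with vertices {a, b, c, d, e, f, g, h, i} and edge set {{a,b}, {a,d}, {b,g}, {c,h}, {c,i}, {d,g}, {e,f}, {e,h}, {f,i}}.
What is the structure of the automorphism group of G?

G has two connected components, {c, e, f, h, i} and {a, b, d, g}; each is 2-regular, so G = C_5 ⊔ C_4. No automorphism exchanges components of different sizes, hence Aut(G) is the direct product D_5 × D_4, order 80.

D_5 × D_4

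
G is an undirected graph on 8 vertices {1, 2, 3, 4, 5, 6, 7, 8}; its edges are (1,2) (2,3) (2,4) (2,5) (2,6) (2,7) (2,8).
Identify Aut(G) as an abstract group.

Vertex 2 has degree 7 and every other vertex has degree 1, so G is the star K_{1,7} with centre 2. The 7 leaves are pairwise interchangeable while the centre is fixed, giving Aut(G) = S_7.

the symmetric group on 7 letters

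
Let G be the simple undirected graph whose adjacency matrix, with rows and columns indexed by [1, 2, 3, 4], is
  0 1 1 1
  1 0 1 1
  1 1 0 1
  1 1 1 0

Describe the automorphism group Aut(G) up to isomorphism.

the symmetric group on 4 letters

Every vertex has degree 3, so G is the complete graph K_4. Any permutation of the 4 vertices preserves K_4, so Aut(K_4) = S_4 of order 4! = 24.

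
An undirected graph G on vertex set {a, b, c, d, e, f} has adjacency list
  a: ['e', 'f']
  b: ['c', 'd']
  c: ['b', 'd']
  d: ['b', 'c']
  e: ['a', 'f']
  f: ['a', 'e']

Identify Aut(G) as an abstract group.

G has two connected components, {b, c, d} and {a, e, f}; each is 2-regular, so G = C_3 ⊔ C_3. Aut of a disjoint union of two copies of C_3 is the wreath product D_3 ≀ Z_2, of order 2·6² = 72.

D_3 ≀ Z_2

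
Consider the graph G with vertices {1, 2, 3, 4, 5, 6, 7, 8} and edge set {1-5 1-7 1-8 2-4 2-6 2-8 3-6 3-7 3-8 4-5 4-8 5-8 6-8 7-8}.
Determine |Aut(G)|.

Vertex 8 is the unique vertex of degree 7; the remaining 7 vertices each have degree 3 and induce a cycle, so G is the wheel on 8 vertices with hub 8. With the hub fixed, the remaining symmetry is that of the rim cycle C_7, giving the dihedral group D_7.

14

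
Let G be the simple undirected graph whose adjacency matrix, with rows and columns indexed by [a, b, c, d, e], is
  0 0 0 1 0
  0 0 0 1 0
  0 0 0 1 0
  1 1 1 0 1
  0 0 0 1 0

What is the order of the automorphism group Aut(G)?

24

Vertex d has degree 4 and every other vertex has degree 1, so G is the star K_{1,4} with centre d. The 4 leaves are pairwise interchangeable while the centre is fixed, giving Aut(G) = S_4.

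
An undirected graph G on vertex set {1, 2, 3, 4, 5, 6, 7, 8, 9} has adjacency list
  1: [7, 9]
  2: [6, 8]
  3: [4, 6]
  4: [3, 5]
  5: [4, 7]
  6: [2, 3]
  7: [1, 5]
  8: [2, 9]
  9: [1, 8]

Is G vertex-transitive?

Yes

G is 2-regular and connected on 9 vertices, i.e. the cycle C_9. The automorphisms of the 9-cycle are exactly the symmetries of a regular 9-gon: the dihedral group D_9, |D_9| = 18. Under this action every vertex can be carried to every other, so G is vertex-transitive.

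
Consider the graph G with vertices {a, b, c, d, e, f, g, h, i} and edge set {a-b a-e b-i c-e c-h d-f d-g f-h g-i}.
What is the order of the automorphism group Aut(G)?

18

G is 2-regular and connected on 9 vertices, i.e. the cycle C_9. C_9 has 9 rotations and 9 reflections, so Aut(C_9) ≅ D_9 of order 18.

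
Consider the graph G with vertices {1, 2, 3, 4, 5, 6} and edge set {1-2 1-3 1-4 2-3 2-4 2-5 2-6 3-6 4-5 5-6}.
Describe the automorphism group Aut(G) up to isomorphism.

Vertex 2 is the unique vertex of degree 5; the remaining 5 vertices each have degree 3 and induce a cycle, so G is the wheel on 6 vertices with hub 2. Every automorphism fixes the hub and acts on the rim 5-cycle, so Aut(G) ≅ Aut(C_5) = D_5 of order 10.

the dihedral group of order 10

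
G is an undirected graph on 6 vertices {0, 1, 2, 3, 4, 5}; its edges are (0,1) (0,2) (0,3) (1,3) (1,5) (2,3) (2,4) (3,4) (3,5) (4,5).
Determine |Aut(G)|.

Vertex 3 is the unique vertex of degree 5; the remaining 5 vertices each have degree 3 and induce a cycle, so G is the wheel on 6 vertices with hub 3. With the hub fixed, the remaining symmetry is that of the rim cycle C_5, giving the dihedral group D_5.

10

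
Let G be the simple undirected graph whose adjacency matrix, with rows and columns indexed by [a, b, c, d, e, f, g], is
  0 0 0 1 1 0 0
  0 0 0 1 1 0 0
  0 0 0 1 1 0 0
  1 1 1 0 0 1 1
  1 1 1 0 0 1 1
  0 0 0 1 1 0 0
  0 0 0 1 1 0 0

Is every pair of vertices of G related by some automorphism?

No

Automorphisms preserve degree, but G has vertices of degree 2 and vertices of degree 5; no automorphism maps one to the other, so G is not vertex-transitive.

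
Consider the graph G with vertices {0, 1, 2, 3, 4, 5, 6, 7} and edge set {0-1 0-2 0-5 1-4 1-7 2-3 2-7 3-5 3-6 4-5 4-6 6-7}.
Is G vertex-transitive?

Yes

G is 3-regular and bipartite on 2^3 = 8 vertices with girth 4; it is the hypercube graph Q_3. Aut(Q_3) consists of the signed permutations of the 3 coordinate axes: 3! permutations times 2^3 sign flips, so |Aut| = 2^3·3! = 48. Under this action every vertex can be carried to every other, so G is vertex-transitive.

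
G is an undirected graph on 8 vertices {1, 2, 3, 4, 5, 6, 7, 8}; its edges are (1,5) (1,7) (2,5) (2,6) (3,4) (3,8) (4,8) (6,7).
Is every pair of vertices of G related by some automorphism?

No

G has two connected components, {1, 2, 5, 6, 7} and {3, 4, 8}; each is 2-regular, so G = C_5 ⊔ C_3. The orbit of 1 under Aut(G) is {1, 2, 5, 6, 7}, which does not contain 3, so G is not vertex-transitive.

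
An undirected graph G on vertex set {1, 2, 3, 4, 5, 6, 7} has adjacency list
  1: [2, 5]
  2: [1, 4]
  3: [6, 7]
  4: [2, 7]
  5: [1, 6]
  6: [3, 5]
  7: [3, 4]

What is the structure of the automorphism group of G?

D_7

Every vertex has degree 2 and the graph is connected, so G is the 7-cycle C_7. The automorphisms of the 7-cycle are exactly the symmetries of a regular 7-gon: the dihedral group D_7, |D_7| = 14.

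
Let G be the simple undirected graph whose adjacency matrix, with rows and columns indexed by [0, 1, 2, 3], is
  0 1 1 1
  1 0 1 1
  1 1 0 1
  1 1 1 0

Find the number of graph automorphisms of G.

24

All 4 vertices are pairwise adjacent: G = K_4. Any permutation of the 4 vertices preserves K_4, so Aut(K_4) = S_4 of order 4! = 24.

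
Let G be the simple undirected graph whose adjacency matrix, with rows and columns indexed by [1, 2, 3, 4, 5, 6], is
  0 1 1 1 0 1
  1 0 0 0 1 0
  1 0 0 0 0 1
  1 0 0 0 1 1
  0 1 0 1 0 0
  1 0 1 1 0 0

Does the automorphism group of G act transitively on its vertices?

No

Vertex 1 is the only vertex of degree 4, so every automorphism fixes it; G is not vertex-transitive.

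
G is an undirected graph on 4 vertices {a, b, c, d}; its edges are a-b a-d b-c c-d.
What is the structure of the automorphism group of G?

G is 2-regular and bipartite on 2^2 = 4 vertices with girth 4; it is the hypercube graph Q_2. Aut(Q_2) consists of the signed permutations of the 2 coordinate axes: 2! permutations times 2^2 sign flips, so |Aut| = 2^2·2! = 8.

Z_2^2 ⋊ S_2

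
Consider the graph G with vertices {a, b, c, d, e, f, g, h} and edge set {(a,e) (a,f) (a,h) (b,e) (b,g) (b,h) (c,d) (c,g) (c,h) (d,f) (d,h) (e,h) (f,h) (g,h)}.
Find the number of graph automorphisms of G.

Vertex h is the unique vertex of degree 7; the remaining 7 vertices each have degree 3 and induce a cycle, so G is the wheel on 8 vertices with hub h. Every automorphism fixes the hub and acts on the rim 7-cycle, so Aut(G) ≅ Aut(C_7) = D_7 of order 14.

14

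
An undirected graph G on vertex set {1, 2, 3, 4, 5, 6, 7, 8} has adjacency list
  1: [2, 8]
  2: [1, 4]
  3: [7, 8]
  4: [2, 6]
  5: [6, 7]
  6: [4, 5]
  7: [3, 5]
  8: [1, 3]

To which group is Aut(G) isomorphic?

D_8

Every vertex has degree 2 and the graph is connected, so G is the 8-cycle C_8. C_8 has 8 rotations and 8 reflections, so Aut(C_8) ≅ D_8 of order 16.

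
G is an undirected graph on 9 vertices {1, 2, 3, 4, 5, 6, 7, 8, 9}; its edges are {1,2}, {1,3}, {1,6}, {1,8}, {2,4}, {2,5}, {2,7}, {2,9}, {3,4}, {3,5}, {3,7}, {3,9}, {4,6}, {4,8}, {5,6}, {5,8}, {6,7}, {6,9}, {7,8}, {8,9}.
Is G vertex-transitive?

No

Automorphisms preserve degree, but G has vertices of degree 4 and vertices of degree 5; no automorphism maps one to the other, so G is not vertex-transitive.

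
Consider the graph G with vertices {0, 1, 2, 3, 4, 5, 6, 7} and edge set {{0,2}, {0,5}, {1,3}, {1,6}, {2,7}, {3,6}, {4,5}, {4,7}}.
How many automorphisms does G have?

G has two connected components, {0, 2, 4, 5, 7} and {1, 3, 6}; each is 2-regular, so G = C_5 ⊔ C_3. The components are non-isomorphic (different sizes), so Aut(G) = Aut(C_3) × Aut(C_5) = D_3 × D_5 of order 6·10 = 60.

60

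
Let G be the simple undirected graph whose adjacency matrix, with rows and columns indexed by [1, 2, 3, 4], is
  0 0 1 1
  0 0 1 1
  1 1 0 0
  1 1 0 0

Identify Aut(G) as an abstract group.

G is 2-regular and bipartite on 2^2 = 4 vertices with girth 4; it is the hypercube graph Q_2. The symmetry group of the 2-cube is the hyperoctahedral group B_2 = Z_2 ≀ S_2, of order 2^2·2! = 8.

the hyperoctahedral group B_2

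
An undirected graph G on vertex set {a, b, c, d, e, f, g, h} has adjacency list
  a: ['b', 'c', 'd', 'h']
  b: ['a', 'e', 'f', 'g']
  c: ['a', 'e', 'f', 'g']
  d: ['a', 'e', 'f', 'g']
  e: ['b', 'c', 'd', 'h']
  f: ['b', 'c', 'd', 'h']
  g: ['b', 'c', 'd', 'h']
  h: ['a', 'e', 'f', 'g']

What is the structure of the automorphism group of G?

S_4 ≀ Z_2

G is 4-regular and bipartite with parts {b, c, d, h} and {a, e, f, g} (each part is independent and every cross-pair is an edge), so G = K_{4,4}. Each part can be permuted independently (S_4 × S_4) and the two equal-size parts can also be swapped, giving (S_4 × S_4) ⋊ Z_2 of order 2·(4!)² = 1152.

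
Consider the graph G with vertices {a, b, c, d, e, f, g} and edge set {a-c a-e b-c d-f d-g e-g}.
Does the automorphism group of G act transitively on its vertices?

No

Automorphisms preserve degree, but G has vertices of degree 1 and vertices of degree 2; no automorphism maps one to the other, so G is not vertex-transitive.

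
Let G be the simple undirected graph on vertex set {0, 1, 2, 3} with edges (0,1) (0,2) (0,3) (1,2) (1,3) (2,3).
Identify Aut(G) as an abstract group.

the symmetric group on 4 letters

Every vertex has degree 3, so G is the complete graph K_4. Any permutation of the 4 vertices preserves K_4, so Aut(K_4) = S_4 of order 4! = 24.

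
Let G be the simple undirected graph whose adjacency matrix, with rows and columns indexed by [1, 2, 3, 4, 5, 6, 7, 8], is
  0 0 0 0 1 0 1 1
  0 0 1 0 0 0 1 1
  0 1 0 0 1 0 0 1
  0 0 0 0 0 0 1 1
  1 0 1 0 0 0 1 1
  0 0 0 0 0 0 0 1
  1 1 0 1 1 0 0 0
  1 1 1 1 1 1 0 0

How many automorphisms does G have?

The degree sequence is [3, 3, 3, 2, 4, 1, 4, 6]. Checking the degree-preserving permutations of the vertex set shows that none except the identity preserves every edge, so Aut(G) is trivial.

1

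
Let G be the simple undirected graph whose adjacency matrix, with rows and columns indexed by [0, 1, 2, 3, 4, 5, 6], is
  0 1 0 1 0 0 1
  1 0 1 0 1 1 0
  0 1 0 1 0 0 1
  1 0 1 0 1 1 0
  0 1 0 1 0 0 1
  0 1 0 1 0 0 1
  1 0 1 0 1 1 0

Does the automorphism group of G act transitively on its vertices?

Automorphisms preserve degree, but G has vertices of degree 3 and vertices of degree 4; no automorphism maps one to the other, so G is not vertex-transitive.

No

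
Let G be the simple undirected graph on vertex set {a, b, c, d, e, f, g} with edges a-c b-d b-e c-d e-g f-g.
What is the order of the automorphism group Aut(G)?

The degree sequence is [1, 2, 2, 2, 2, 1, 2]; the two degree-1 vertices a and f are the ends of a path, so G = P_7. The only nontrivial automorphism of a path is the end-to-end reflection, so Aut(G) ≅ Z_2.

2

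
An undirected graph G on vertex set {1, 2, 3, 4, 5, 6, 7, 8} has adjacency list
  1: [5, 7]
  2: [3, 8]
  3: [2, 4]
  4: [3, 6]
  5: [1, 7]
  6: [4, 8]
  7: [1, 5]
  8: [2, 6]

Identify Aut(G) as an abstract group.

G has two connected components, {2, 3, 4, 6, 8} and {1, 5, 7}; each is 2-regular, so G = C_5 ⊔ C_3. The components are non-isomorphic (different sizes), so Aut(G) = Aut(C_3) × Aut(C_5) = D_3 × D_5 of order 6·10 = 60.

D_3 × D_5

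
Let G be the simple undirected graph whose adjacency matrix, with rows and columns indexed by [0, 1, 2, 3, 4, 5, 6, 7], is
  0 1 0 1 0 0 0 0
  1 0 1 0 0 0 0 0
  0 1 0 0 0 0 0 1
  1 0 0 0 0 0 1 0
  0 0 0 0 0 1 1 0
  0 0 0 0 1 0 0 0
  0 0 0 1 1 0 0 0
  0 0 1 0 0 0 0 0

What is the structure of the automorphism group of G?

The degree sequence is [2, 2, 2, 2, 2, 1, 2, 1]; the two degree-1 vertices 5 and 7 are the ends of a path, so G = P_8. The only nontrivial automorphism of a path is the end-to-end reflection, so Aut(G) ≅ Z_2.

the cyclic group of order 2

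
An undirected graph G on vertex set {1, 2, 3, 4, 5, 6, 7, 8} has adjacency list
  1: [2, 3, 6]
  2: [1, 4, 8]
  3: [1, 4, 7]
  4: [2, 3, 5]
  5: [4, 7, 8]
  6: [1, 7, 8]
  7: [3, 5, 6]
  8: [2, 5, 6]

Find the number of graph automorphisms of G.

48

G is 3-regular and bipartite on 2^3 = 8 vertices with girth 4; it is the hypercube graph Q_3. The symmetry group of the 3-cube is the hyperoctahedral group B_3 = Z_2 ≀ S_3, of order 2^3·3! = 48.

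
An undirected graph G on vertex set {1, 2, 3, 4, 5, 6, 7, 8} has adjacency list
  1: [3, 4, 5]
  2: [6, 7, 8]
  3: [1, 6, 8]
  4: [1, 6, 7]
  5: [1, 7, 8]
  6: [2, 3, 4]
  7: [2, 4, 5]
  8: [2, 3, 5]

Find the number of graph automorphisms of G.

48

G is 3-regular and bipartite on 2^3 = 8 vertices with girth 4; it is the hypercube graph Q_3. The symmetry group of the 3-cube is the hyperoctahedral group B_3 = Z_2 ≀ S_3, of order 2^3·3! = 48.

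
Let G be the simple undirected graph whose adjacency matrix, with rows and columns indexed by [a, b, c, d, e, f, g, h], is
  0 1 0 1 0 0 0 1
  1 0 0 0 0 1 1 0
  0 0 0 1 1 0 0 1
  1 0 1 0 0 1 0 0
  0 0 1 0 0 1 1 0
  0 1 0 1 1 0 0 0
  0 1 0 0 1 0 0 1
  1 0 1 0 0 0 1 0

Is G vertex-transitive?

Yes

G is 3-regular and bipartite on 2^3 = 8 vertices with girth 4; it is the hypercube graph Q_3. Aut(Q_3) consists of the signed permutations of the 3 coordinate axes: 3! permutations times 2^3 sign flips, so |Aut| = 2^3·3! = 48. This group acts transitively on the 8 vertices.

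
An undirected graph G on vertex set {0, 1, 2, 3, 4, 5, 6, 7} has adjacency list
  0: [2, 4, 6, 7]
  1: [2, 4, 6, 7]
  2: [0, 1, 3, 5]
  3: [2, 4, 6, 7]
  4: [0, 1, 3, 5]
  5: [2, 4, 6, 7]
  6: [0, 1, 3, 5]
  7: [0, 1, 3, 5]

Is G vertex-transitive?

Yes

G is 4-regular and bipartite with parts {0, 1, 3, 5} and {2, 4, 6, 7} (each part is independent and every cross-pair is an edge), so G = K_{4,4}. Each part can be permuted independently (S_4 × S_4) and the two equal-size parts can also be swapped, giving (S_4 × S_4) ⋊ Z_2 of order 2·(4!)² = 1152. Under this action every vertex can be carried to every other, so G is vertex-transitive.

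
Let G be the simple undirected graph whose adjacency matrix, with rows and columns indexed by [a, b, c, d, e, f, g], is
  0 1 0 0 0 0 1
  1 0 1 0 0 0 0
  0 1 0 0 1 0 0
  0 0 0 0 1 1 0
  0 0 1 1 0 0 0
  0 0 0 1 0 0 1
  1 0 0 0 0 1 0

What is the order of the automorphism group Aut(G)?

14

G is 2-regular and connected on 7 vertices, i.e. the cycle C_7. The automorphisms of the 7-cycle are exactly the symmetries of a regular 7-gon: the dihedral group D_7, |D_7| = 14.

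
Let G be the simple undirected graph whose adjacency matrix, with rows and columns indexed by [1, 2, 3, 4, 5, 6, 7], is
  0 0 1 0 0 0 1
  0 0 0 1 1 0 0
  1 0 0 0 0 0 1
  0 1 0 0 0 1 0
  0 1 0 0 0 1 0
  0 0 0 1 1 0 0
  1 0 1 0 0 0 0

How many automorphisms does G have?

48

G has two connected components, {2, 4, 5, 6} and {1, 3, 7}; each is 2-regular, so G = C_4 ⊔ C_3. No automorphism exchanges components of different sizes, hence Aut(G) is the direct product D_3 × D_4, order 48.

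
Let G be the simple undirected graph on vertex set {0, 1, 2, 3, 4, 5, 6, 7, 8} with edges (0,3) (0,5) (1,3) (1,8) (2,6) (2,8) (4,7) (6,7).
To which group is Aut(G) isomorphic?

Z_2

The degree sequence is [2, 2, 2, 2, 1, 1, 2, 2, 2]; the two degree-1 vertices 4 and 5 are the ends of a path, so G = P_9. The only nontrivial automorphism of a path is the end-to-end reflection, so Aut(G) ≅ Z_2.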